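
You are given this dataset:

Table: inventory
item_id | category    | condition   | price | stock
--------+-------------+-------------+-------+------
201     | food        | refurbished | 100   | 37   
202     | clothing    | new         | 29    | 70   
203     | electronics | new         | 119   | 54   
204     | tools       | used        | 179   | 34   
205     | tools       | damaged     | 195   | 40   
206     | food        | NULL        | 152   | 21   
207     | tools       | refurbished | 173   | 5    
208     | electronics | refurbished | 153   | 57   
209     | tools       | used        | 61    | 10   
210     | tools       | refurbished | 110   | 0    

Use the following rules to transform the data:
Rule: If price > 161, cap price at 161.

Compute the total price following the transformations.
1207

Step 1: 3 records have price > 161
Step 2: These records originally summed to 547
Step 3: After capping: 3 × 161 = 483
Step 4: Unaffected records sum: 724
Step 5: Final sum = 483 + 724 = 1207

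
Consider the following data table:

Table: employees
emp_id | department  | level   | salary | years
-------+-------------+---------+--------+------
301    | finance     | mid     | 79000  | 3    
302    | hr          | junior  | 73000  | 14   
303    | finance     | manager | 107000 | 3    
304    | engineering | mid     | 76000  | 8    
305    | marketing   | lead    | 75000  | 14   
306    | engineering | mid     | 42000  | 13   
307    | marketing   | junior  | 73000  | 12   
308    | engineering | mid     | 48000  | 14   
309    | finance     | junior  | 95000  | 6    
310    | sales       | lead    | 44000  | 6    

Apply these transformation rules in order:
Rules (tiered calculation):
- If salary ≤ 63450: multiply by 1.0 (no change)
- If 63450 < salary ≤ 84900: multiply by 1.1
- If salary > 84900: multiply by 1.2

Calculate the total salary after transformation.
790000.0

Step 1: Tier 1 (salary ≤ 63450): 3 records, sum = 134000 × 1.0 = 134000.0
Step 2: Tier 2 (63450 < salary ≤ 84900): 5 records, sum = 376000 × 1.1 = 413600.0
Step 3: Tier 3 (salary > 84900): 2 records, sum = 202000 × 1.2 = 242400.0
Step 4: Final sum = 134000.0 + 413600.0 + 242400.0 = 790000.0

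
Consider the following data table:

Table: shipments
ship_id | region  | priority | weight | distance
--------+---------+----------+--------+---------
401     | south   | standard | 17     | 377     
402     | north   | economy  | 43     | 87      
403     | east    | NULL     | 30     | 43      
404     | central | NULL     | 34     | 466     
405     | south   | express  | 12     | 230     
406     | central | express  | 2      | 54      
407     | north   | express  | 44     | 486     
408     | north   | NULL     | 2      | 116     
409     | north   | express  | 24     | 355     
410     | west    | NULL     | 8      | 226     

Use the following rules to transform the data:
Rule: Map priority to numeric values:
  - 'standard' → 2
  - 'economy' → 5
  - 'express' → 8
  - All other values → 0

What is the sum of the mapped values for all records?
39

Step 1: Apply mapping to each record
Step 2: Count by status:
  'standard': 1 records × 2 = 2
  'economy': 1 records × 5 = 5
  'express': 4 records × 8 = 32
Step 3: Sum all mapped values = 39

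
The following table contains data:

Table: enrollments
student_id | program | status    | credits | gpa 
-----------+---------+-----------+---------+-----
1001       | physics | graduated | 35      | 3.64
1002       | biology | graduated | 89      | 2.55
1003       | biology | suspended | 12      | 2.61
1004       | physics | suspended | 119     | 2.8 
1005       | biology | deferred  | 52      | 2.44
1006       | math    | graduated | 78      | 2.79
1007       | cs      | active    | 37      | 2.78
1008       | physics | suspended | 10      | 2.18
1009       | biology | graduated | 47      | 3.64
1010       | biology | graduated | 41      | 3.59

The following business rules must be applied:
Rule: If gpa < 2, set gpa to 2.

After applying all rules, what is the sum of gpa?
29.02

Step 1: 0 records have gpa < 2
Step 2: These records originally summed to 0
Step 3: After setting to minimum: 0 × 2 = 0
Step 4: Unaffected records sum: 29.02
Step 5: Final sum = 0 + 29.02 = 29.02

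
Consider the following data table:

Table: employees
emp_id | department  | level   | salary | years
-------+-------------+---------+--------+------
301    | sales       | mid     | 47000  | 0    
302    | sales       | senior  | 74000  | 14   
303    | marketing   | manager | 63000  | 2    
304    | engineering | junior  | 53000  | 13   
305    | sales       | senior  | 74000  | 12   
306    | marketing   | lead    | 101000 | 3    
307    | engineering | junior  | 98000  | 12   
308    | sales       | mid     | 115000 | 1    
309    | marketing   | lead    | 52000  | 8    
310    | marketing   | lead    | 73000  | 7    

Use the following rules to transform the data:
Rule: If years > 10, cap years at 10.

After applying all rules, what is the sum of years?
61

Step 1: 4 records have years > 10
Step 2: These records originally summed to 51
Step 3: After capping: 4 × 10 = 40
Step 4: Unaffected records sum: 21
Step 5: Final sum = 40 + 21 = 61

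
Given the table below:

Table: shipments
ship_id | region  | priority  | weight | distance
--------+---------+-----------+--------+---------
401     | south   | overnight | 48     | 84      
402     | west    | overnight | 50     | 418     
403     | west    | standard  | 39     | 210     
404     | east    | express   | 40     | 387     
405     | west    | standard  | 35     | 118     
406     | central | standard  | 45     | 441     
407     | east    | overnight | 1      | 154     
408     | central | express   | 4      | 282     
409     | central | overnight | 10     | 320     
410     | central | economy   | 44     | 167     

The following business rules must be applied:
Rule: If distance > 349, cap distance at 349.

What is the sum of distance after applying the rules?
2382

Step 1: 3 records have distance > 349
Step 2: These records originally summed to 1246
Step 3: After capping: 3 × 349 = 1047
Step 4: Unaffected records sum: 1335
Step 5: Final sum = 1047 + 1335 = 2382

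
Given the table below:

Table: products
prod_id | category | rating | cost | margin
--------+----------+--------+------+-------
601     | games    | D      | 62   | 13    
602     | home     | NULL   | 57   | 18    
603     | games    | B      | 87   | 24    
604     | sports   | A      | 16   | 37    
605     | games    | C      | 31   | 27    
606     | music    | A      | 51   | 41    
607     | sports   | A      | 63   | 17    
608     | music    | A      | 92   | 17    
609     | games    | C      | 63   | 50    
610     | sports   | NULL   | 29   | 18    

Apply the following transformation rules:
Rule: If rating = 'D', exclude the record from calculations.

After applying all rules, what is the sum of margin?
249

Step 1: Identify records where rating = 'D'
Step 2: The excluded records sum to 13
Step 3: Original total margin = 262
Step 4: Remaining total = 262 - 13 = 249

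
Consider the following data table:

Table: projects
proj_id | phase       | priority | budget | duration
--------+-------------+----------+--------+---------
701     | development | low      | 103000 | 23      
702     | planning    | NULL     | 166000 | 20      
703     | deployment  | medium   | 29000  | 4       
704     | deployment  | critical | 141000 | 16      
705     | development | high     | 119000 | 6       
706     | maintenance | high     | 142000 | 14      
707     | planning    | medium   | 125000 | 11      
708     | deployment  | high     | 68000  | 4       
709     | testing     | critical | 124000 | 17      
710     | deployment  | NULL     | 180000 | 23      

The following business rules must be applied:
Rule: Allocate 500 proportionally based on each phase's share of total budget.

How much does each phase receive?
deployment: 174.6, development: 92.73, maintenance: 59.31, planning: 121.55, testing: 51.8

Step 1: Calculate total budget = 1197000
Step 2: Calculate each phase's proportion:
  deployment: 418000/1197000 = 34.92% → 174.6
  development: 222000/1197000 = 18.55% → 92.73
  maintenance: 142000/1197000 = 11.86% → 59.31
  planning: 291000/1197000 = 24.31% → 121.55
  testing: 124000/1197000 = 10.36% → 51.8
Step 3: Verify: sum of allocations ≈ 500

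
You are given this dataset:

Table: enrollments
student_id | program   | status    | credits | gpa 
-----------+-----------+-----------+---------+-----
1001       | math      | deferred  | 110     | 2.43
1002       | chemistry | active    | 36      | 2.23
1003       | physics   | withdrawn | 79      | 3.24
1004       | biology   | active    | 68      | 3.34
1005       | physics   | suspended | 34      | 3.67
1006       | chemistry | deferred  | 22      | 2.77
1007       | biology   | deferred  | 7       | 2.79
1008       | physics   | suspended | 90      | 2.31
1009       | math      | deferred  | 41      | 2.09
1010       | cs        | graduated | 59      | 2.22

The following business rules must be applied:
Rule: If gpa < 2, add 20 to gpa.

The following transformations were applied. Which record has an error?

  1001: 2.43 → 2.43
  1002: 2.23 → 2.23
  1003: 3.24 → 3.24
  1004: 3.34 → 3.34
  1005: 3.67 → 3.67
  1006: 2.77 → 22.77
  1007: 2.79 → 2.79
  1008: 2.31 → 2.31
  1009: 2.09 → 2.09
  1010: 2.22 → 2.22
Record 1006 has an error. The correct transformed value should be 2.77, not 22.77.

Step 1: Check each record against the rule
Step 2: Record 1006 has gpa = 2.77
Step 3: Since 2.77 >= 2, the bonus should not have been applied
Step 4: Correct value = 2.77, but claimed value = 22.77
Conclusion: Record 1006 has the error.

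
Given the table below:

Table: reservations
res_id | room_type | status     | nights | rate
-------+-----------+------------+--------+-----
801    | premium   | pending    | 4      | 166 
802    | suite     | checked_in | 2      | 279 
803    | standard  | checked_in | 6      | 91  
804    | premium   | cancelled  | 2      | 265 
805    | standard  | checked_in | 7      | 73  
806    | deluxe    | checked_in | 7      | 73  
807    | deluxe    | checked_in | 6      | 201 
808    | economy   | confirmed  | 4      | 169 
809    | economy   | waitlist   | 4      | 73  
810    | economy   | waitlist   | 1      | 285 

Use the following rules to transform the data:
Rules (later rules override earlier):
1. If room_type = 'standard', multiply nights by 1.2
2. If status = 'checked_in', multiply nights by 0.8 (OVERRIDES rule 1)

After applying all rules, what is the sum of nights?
37.4

Step 1: Rule 2 takes priority for records with status = 'checked_in'
  - 5 records: 28 × 0.8 = 22.4
Step 2: Rule 1 applies to remaining records with room_type = 'standard'
  - 0 records: 0 × 1.2 = 0.0
Step 3: Other records unchanged: 15
Step 4: Final sum = 22.4 + 0.0 + 15 = 37.4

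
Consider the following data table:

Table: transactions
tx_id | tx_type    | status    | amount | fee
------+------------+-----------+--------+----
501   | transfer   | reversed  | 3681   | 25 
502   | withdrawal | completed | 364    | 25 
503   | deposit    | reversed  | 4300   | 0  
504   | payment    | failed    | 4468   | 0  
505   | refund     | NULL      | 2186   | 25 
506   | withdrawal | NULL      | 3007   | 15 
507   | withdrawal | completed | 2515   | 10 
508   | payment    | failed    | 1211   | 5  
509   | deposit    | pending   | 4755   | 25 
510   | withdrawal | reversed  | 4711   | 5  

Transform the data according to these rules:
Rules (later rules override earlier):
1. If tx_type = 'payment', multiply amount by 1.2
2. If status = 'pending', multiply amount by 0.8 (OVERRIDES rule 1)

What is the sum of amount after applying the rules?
31382.8

Step 1: Rule 2 takes priority for records with status = 'pending'
  - 1 records: 4755 × 0.8 = 3804.0
Step 2: Rule 1 applies to remaining records with tx_type = 'payment'
  - 2 records: 5679 × 1.2 = 6814.8
Step 3: Other records unchanged: 20764
Step 4: Final sum = 3804.0 + 6814.8 + 20764 = 31382.8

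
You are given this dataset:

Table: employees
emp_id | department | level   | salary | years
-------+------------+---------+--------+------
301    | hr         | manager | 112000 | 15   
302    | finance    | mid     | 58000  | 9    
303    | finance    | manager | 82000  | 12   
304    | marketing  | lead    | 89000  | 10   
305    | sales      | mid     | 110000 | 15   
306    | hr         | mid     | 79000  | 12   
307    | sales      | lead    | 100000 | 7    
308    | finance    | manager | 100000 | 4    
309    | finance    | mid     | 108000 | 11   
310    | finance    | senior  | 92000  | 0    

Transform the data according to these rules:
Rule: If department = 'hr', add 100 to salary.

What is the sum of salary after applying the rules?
930200

Step 1: Count records where department = 'hr': 2
Step 2: Total bonus added: 2 × 100 = 200
Step 3: Original sum of salary: 930000
Step 4: Final sum = 930000 + 200 = 930200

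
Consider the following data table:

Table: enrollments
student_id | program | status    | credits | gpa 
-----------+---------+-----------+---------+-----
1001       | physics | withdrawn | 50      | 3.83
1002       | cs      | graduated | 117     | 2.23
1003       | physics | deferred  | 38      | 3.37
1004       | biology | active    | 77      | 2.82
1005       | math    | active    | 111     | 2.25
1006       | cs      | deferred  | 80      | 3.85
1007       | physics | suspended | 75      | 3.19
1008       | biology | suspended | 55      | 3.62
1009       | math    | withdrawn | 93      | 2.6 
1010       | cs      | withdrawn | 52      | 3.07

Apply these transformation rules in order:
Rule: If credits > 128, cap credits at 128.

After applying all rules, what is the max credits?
117

Step 1: Original maximum credits = 117
Step 2: Check cap of 128 against maximum
Step 3: No records exceed the cap (max 117 <= cap 128), so no capping applies
Step 4: Maximum after transformation = 117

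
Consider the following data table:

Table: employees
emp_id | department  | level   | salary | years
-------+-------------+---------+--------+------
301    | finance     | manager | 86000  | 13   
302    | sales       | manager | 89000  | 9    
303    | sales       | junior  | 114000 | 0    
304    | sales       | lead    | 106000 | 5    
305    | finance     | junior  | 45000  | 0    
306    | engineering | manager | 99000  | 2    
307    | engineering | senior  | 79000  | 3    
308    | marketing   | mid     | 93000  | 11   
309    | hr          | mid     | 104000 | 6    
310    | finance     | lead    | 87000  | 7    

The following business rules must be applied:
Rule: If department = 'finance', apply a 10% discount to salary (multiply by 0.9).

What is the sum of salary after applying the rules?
880200.0

Step 1: Records with department = 'finance' have total salary = 218000
Step 2: Apply multiplier: 218000 × 0.9 = 196200.0
Step 3: Other records total: 684000
Step 4: Final sum = 196200.0 + 684000 = 880200.0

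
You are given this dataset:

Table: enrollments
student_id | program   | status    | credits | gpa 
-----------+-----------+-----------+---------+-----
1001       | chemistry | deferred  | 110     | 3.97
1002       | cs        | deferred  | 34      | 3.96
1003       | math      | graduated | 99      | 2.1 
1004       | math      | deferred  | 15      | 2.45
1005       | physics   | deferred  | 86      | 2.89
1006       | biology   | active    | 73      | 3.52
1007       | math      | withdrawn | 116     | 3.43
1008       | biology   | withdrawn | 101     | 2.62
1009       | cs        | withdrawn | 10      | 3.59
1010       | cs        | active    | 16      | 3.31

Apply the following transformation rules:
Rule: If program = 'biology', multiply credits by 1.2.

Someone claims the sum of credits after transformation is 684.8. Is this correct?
No, the correct result is 694.8.

Step 1: Calculate the correct sum after transformation
Step 2: Apply multiplier 1.2 to records where program = 'biology'
Step 3: Correct result = 694.8
Step 4: Claimed result = 684.8
Step 5: 694.8 ≠ 684.8
Conclusion: The claimed result is incorrect. The correct answer is 694.8.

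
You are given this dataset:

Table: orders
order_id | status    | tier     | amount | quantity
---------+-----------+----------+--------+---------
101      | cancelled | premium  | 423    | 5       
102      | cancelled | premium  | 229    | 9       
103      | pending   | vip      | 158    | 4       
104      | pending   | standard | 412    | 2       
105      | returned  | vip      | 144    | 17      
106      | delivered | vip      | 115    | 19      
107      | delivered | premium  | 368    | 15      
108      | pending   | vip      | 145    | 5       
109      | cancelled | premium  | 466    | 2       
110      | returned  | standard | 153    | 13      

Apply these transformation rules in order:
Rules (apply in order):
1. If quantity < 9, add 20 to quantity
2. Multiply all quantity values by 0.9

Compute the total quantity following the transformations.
171.9

Step 1: Apply Rule 1 - Add 20 to records with quantity < 9
  - 5 records affected: 18 + (5 × 20) = 118
  - Unaffected records: 73
  - Sum after Rule 1: 191
Step 2: Apply Rule 2 - Multiply all by 0.9
  - 191 × 0.9 = 171.9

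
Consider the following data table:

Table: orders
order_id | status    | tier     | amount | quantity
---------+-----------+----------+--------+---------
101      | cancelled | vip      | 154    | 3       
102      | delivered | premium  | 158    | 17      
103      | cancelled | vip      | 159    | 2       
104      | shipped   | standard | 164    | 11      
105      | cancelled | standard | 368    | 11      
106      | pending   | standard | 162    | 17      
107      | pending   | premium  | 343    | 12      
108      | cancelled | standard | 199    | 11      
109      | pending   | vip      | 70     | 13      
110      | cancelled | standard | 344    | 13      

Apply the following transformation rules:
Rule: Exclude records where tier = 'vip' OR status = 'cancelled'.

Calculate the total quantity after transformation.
57

Step 1: Find records where tier = 'vip' OR status = 'cancelled'
Step 2: 6 records match, summing to 53
Step 3: Original sum: 110
Step 4: Remaining sum = 110 - 53 = 57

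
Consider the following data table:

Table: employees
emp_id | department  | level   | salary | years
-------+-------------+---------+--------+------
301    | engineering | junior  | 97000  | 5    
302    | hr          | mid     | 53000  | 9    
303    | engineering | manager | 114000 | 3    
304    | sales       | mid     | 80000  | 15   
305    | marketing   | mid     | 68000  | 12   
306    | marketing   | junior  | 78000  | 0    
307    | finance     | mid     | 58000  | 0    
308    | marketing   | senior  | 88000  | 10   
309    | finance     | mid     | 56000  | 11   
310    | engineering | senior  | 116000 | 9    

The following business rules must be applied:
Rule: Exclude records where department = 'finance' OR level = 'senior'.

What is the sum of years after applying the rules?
44

Step 1: Find records where department = 'finance' OR level = 'senior'
Step 2: 4 records match, summing to 30
Step 3: Original sum: 74
Step 4: Remaining sum = 74 - 30 = 44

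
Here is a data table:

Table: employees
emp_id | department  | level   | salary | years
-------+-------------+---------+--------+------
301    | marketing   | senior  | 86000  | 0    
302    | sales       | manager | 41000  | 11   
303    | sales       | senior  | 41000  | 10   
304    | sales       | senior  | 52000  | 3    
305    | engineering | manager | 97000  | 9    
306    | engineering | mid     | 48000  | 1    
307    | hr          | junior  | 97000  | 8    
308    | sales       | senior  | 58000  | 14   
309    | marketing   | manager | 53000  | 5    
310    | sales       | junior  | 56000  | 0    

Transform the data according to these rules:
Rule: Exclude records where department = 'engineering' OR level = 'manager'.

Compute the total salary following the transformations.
390000

Step 1: Find records where department = 'engineering' OR level = 'manager'
Step 2: 4 records match, summing to 239000
Step 3: Original sum: 629000
Step 4: Remaining sum = 629000 - 239000 = 390000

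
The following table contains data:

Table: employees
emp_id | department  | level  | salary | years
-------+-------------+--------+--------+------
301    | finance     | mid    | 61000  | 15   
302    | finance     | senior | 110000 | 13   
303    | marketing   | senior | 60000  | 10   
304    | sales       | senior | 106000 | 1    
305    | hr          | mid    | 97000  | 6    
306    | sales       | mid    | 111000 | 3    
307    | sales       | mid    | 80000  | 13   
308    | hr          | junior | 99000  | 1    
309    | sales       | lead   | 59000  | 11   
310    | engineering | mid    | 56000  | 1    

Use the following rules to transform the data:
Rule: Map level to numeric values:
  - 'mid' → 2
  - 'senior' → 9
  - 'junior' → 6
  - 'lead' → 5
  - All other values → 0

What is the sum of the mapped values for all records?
48

Step 1: Apply mapping to each record
Step 2: Count by status:
  'mid': 5 records × 2 = 10
  'senior': 3 records × 9 = 27
  'junior': 1 records × 6 = 6
  'lead': 1 records × 5 = 5
Step 3: Sum all mapped values = 48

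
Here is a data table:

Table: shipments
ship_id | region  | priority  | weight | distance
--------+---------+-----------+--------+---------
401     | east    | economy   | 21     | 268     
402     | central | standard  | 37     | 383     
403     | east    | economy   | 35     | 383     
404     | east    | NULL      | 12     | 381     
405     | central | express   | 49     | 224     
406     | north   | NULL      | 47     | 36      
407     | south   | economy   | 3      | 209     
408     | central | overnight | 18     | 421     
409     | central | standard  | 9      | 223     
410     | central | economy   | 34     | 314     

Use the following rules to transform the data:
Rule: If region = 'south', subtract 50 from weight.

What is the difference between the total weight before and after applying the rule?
50

Step 1: Original sum of weight = 265
Step 2: 1 records have region = 'south'
Step 3: Each affected record changes by -50
Step 4: Total change = 1 × -50 = -50
Step 5: New sum = 265 + -50 = 215
Step 6: Difference = |215 - 265| = 50
        (Sum decreased by 50)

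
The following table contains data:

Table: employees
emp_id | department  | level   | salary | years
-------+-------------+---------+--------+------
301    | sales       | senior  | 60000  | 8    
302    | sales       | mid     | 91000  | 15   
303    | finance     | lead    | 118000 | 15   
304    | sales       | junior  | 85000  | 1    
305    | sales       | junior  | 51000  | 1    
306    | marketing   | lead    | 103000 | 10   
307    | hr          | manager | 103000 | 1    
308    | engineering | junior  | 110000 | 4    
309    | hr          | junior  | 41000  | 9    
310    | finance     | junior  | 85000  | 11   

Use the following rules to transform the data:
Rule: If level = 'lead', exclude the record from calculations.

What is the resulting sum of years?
50

Step 1: Identify records where level = 'lead'
Step 2: The excluded records sum to 25
Step 3: Original total years = 75
Step 4: Remaining total = 75 - 25 = 50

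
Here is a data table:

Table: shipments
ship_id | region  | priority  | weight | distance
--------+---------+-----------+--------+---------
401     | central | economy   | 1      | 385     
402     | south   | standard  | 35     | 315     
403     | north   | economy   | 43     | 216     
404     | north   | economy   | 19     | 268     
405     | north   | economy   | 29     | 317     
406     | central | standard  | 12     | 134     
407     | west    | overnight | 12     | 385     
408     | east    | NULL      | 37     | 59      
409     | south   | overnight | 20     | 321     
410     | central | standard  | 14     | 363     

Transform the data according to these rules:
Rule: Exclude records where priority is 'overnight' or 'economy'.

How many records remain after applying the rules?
4

Step 1: Count records to exclude
  - 2 (overnight) + 4 (economy) = 6 records
Step 2: Total records: 10
Step 3: Remaining = 10 - 6 = 4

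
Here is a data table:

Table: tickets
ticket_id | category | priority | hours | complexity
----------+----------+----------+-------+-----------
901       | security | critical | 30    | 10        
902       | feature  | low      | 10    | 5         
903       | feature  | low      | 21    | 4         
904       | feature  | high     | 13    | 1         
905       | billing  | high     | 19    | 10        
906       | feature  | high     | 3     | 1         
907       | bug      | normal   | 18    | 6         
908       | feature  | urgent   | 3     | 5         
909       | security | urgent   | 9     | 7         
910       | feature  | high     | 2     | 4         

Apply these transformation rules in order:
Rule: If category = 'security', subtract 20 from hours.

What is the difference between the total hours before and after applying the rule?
40

Step 1: Original sum of hours = 128
Step 2: 2 records have category = 'security'
Step 3: Each affected record changes by -20
Step 4: Total change = 2 × -20 = -40
Step 5: New sum = 128 + -40 = 88
Step 6: Difference = |88 - 128| = 40
        (Sum decreased by 40)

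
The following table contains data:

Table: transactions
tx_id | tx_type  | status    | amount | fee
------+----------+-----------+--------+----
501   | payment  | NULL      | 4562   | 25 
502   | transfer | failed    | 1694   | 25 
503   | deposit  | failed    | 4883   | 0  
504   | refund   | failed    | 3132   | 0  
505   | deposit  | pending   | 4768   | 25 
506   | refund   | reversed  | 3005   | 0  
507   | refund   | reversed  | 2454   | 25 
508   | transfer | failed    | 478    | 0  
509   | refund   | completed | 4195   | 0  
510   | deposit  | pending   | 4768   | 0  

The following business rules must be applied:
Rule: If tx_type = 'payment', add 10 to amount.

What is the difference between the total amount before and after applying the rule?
10

Step 1: Original sum of amount = 33939
Step 2: 1 records have tx_type = 'payment'
Step 3: Each affected record changes by 10
Step 4: Total change = 1 × 10 = 10
Step 5: New sum = 33939 + 10 = 33949
Step 6: Difference = |33949 - 33939| = 10
        (Sum increased by 10)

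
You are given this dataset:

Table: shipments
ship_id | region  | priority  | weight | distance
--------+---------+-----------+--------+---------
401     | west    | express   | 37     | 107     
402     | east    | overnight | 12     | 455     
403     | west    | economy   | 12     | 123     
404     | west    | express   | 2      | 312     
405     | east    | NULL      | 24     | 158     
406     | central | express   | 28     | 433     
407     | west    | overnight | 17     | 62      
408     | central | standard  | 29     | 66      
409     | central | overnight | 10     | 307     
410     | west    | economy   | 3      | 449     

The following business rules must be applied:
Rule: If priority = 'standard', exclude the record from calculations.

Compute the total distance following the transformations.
2406

Step 1: Identify records where priority = 'standard'
Step 2: The excluded records sum to 66
Step 3: Original total distance = 2472
Step 4: Remaining total = 2472 - 66 = 2406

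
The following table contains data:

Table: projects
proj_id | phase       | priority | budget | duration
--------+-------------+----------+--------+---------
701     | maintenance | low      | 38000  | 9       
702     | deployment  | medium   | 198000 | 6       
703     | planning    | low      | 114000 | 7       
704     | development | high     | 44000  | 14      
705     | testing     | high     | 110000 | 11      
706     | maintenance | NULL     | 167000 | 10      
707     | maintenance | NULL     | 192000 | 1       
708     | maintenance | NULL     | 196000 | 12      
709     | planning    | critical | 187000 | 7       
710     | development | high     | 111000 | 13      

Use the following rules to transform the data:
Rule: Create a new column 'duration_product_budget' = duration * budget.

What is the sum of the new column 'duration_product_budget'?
11120000

Step 1: For each record, compute duration * budget
Example calculations:
  9 * 38000 = 342000
  6 * 198000 = 1188000
  7 * 114000 = 798000
  ...
Step 2: Sum all derived values
Step 3: Total = 11120000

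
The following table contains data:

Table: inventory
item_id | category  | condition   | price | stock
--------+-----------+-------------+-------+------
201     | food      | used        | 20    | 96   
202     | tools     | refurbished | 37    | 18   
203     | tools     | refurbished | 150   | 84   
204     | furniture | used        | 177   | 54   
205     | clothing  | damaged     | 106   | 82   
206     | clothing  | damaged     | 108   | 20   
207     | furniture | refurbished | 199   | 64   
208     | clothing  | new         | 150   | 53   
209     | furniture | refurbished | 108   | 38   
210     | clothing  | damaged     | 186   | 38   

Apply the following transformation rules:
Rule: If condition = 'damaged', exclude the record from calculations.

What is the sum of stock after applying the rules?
407

Step 1: Identify records where condition = 'damaged'
Step 2: The excluded records sum to 140
Step 3: Original total stock = 547
Step 4: Remaining total = 547 - 140 = 407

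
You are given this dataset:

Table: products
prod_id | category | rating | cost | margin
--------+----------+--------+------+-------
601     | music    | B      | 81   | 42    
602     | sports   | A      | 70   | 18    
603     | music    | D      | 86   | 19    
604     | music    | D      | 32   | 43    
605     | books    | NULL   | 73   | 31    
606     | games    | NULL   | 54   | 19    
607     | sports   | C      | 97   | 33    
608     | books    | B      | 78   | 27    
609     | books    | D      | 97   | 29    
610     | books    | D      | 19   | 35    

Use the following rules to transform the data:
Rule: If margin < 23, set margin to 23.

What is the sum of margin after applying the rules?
309

Step 1: 3 records have margin < 23
Step 2: These records originally summed to 56
Step 3: After setting to minimum: 3 × 23 = 69
Step 4: Unaffected records sum: 240
Step 5: Final sum = 69 + 240 = 309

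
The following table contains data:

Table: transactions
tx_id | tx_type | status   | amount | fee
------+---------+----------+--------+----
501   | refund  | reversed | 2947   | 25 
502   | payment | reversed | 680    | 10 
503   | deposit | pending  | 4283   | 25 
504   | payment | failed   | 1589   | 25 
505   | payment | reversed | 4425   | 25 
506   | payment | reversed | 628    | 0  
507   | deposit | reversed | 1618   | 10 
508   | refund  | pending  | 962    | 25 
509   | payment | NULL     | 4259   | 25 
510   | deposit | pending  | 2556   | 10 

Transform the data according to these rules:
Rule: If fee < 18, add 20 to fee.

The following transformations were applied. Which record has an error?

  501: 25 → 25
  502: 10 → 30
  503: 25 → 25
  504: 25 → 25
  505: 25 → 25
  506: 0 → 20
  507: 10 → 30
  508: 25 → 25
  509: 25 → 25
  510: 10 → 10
Record 510 has an error. The correct transformed value should be 30, not 10.

Step 1: Check each record against the rule
Step 2: Record 510 has fee = 10
Step 3: Since 10 < 18, the bonus should have been applied
Step 4: Correct value = 30, but claimed value = 10
Conclusion: Record 510 has the error.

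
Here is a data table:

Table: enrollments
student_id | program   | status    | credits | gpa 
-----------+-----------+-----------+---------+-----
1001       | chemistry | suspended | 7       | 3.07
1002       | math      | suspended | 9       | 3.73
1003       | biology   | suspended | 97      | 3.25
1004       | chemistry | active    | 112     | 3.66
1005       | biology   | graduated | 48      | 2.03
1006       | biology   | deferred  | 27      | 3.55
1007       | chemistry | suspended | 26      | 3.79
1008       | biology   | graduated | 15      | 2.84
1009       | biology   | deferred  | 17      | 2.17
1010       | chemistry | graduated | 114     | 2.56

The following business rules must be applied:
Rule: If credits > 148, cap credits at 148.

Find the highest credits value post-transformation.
114

Step 1: Original maximum credits = 114
Step 2: Check cap of 148 against maximum
Step 3: No records exceed the cap (max 114 <= cap 148), so no capping applies
Step 4: Maximum after transformation = 114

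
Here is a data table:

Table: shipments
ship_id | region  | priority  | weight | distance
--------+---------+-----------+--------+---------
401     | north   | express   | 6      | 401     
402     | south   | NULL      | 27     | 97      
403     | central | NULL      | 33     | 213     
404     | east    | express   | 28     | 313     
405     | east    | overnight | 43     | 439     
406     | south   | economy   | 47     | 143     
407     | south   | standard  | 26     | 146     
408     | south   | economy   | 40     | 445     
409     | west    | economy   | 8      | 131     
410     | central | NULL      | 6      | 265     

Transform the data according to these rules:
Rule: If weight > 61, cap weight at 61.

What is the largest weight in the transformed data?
47

Step 1: Original maximum weight = 47
Step 2: Check cap of 61 against maximum
Step 3: No records exceed the cap (max 47 <= cap 61), so no capping applies
Step 4: Maximum after transformation = 47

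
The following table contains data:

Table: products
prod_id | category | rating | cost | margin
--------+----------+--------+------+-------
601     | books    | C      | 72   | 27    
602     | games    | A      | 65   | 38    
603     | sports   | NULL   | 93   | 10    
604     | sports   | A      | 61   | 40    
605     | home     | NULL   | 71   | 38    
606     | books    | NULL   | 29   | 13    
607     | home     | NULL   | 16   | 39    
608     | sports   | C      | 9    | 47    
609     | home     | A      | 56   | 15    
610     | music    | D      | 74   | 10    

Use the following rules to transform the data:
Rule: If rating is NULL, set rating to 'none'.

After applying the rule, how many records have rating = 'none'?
4

Step 1: Count records where rating IS NULL
Step 2: Found 4 records with NULL rating
Step 3: These records will have rating set to 'none'
Step 4: Records already having rating = 'none': 0
Step 5: Answer: 4 + 0 = 4 records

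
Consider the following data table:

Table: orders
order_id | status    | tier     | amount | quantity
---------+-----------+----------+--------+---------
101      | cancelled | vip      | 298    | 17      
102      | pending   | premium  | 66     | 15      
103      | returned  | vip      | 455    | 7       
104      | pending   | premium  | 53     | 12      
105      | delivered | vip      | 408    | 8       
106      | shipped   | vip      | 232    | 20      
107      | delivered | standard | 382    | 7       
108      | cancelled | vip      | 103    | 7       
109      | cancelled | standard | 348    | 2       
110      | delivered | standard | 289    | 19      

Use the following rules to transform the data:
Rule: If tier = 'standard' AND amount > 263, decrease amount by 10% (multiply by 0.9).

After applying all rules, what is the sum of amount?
2532.1

Step 1: Find records where tier = 'standard' AND amount > 263
Step 2: 3 records match, summing to 1019
Step 3: After multiplier: 1019 × 0.9 = 917.1
Step 4: Unaffected records sum: 1615
Step 5: Final sum = 917.1 + 1615 = 2532.1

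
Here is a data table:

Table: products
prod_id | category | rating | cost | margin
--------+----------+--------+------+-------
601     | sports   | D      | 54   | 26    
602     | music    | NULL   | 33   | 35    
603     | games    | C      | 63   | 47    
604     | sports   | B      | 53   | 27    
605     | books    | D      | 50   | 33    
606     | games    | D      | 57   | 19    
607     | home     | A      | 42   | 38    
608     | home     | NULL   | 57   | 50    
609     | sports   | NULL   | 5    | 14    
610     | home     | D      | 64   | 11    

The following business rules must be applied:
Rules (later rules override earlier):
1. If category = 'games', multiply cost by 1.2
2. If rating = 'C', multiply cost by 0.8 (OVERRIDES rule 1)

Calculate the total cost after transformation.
476.8

Step 1: Rule 2 takes priority for records with rating = 'C'
  - 1 records: 63 × 0.8 = 50.4
Step 2: Rule 1 applies to remaining records with category = 'games'
  - 1 records: 57 × 1.2 = 68.4
Step 3: Other records unchanged: 358
Step 4: Final sum = 50.4 + 68.4 + 358 = 476.8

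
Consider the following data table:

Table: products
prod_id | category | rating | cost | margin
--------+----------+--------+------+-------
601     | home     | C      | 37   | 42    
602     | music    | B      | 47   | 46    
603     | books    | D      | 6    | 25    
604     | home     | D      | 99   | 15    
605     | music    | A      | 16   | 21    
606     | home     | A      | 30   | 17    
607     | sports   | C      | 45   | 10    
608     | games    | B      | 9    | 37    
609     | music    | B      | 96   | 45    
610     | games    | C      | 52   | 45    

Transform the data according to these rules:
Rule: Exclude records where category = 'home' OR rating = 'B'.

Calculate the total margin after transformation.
101

Step 1: Find records where category = 'home' OR rating = 'B'
Step 2: 6 records match, summing to 202
Step 3: Original sum: 303
Step 4: Remaining sum = 303 - 202 = 101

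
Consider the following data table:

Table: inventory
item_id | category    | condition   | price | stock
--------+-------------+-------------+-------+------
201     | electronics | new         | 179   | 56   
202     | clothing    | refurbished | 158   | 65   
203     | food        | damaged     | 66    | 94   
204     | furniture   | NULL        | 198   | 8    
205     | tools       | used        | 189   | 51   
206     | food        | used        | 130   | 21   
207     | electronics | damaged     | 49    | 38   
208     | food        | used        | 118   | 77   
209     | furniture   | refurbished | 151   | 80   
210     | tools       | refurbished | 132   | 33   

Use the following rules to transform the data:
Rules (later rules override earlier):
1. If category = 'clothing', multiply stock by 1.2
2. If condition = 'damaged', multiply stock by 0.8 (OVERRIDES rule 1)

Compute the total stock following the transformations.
509.6

Step 1: Rule 2 takes priority for records with condition = 'damaged'
  - 2 records: 132 × 0.8 = 105.6
Step 2: Rule 1 applies to remaining records with category = 'clothing'
  - 1 records: 65 × 1.2 = 78.0
Step 3: Other records unchanged: 326
Step 4: Final sum = 105.6 + 78.0 + 326 = 509.6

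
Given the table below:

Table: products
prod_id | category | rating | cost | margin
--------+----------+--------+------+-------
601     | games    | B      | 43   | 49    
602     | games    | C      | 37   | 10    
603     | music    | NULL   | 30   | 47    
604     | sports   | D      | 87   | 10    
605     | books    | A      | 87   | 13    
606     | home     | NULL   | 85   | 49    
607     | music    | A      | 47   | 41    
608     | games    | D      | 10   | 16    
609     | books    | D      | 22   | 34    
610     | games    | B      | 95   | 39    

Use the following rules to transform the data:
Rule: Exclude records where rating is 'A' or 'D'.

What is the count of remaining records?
5

Step 1: Count records to exclude
  - 2 (A) + 3 (D) = 5 records
Step 2: Total records: 10
Step 3: Remaining = 10 - 5 = 5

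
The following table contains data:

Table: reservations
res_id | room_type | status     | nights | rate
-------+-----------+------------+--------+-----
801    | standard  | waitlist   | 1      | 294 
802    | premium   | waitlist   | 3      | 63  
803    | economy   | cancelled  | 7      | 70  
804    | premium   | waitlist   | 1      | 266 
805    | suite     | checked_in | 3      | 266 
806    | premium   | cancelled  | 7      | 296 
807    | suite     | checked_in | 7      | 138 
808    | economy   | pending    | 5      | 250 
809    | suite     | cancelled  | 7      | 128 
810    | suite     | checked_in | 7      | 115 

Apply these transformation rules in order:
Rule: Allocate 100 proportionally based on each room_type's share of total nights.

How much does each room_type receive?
economy: 25.0, premium: 22.92, standard: 2.08, suite: 50.0

Step 1: Calculate total nights = 48
Step 2: Calculate each room_type's proportion:
  economy: 12/48 = 25.00% → 25.0
  premium: 11/48 = 22.92% → 22.92
  standard: 1/48 = 2.08% → 2.08
  suite: 24/48 = 50.00% → 50.0
Step 3: Verify: sum of allocations ≈ 100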